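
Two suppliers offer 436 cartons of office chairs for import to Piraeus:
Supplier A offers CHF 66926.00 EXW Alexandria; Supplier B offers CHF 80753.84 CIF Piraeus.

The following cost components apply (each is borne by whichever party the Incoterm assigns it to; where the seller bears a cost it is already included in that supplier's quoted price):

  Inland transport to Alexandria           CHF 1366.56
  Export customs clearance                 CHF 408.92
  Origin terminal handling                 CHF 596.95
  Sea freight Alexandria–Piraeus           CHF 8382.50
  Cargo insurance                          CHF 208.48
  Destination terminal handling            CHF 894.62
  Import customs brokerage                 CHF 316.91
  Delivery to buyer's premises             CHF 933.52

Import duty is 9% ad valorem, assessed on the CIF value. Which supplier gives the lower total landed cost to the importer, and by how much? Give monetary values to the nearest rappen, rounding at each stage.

Supplier A (EXW):
CIF value = EXW price + inland to port + export clearance + origin terminal + freight + insurance = 66926.00 + 1366.56 + 408.92 + 596.95 + 8382.50 + 208.48 = 77889.41
Import duty = 77889.41 × 9% = 7010.05
Buyer bears (A): 1366.56 + 408.92 + 596.95 + 8382.50 + 208.48 + 894.62 + 316.91 + 933.52 = 13108.46
Landed cost (A) = invoice 66926.00 + 13108.46 + duty 7010.05 = 87044.51
Supplier B (CIF):
The CIF price already equals the CIF value: 80753.84
Import duty = 80753.84 × 9% = 7267.85
Buyer bears (B): 894.62 + 316.91 + 933.52 = 2145.05
Landed cost (B) = invoice 80753.84 + 2145.05 + duty 7267.85 = 90166.74
Difference = |87044.51 − 90166.74| = 3122.23

Supplier A is cheaper by CHF 3122.23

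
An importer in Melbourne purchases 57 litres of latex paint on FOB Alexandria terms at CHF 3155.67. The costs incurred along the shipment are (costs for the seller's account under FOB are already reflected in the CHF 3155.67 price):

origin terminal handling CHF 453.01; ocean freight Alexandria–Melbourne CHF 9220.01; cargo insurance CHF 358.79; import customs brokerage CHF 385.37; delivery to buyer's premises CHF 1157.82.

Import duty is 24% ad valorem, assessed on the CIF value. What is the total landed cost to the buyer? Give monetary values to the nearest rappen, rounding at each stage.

FOB: the seller bears costs until goods are on board at the origin port; the buyer bears freight, insurance and all costs thereafter.
Already in the invoice (seller's account under FOB): origin terminal — exclude.
CIF value = FOB price + freight + insurance = 3155.67 + 9220.01 + 358.79 = 12734.47
Import duty = 12734.47 × 24% = 3056.27
Buyer bears: freight 9220.01 + insurance 358.79 + brokerage 385.37 + delivery 1157.82 + duty 3056.27 = 14178.26
Landed cost = invoice 3155.67 + 14178.26 = 17333.93

Total landed cost: CHF 17333.93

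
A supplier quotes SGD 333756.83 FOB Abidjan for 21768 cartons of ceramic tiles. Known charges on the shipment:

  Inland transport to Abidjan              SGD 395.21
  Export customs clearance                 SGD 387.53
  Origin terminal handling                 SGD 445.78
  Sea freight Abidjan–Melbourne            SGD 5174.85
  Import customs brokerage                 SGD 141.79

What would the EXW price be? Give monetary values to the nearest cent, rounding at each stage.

Not relevant to the conversion: freight, brokerage — on the buyer under both terms; not part of either seller's price.
From FOB to EXW, the seller no longer bears: inland to port, export clearance, origin terminal.
EXW price = 333756.83 − 395.21 − 387.53 − 445.78 = 332528.31

EXW price: SGD 332528.31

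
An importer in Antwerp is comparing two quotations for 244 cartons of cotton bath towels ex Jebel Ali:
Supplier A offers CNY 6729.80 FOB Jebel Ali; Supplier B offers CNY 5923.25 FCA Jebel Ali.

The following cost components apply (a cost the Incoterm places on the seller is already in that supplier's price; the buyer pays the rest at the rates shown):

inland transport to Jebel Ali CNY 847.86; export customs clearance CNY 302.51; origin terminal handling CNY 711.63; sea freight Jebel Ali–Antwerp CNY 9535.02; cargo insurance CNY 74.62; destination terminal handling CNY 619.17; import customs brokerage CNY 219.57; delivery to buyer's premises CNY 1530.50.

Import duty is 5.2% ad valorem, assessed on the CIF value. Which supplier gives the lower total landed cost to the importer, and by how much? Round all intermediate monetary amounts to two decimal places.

Supplier A (FOB):
CIF value = FOB price + freight + insurance = 6729.80 + 9535.02 + 74.62 = 16339.44
Import duty = 16339.44 × 5.2% = 849.65
Buyer bears (A): 9535.02 + 74.62 + 619.17 + 219.57 + 1530.50 = 11978.88
Landed cost (A) = invoice 6729.80 + 11978.88 + duty 849.65 = 19558.33
Supplier B (FCA):
CIF value = FCA price + origin terminal + freight + insurance = 5923.25 + 711.63 + 9535.02 + 74.62 = 16244.52
Import duty = 16244.52 × 5.2% = 844.72
Buyer bears (B): 711.63 + 9535.02 + 74.62 + 619.17 + 219.57 + 1530.50 = 12690.51
Landed cost (B) = invoice 5923.25 + 12690.51 + duty 844.72 = 19458.48
Difference = |19558.33 − 19458.48| = 99.85

Supplier B is cheaper by CNY 99.85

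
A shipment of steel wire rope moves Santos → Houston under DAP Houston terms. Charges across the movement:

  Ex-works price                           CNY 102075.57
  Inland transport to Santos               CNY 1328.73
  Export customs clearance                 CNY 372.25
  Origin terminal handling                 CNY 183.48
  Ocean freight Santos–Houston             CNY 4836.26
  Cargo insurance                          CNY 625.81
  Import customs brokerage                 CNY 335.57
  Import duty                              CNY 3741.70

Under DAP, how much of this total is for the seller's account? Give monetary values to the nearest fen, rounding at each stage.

DAP: the seller bears all costs to the named destination except import duty and clearance.
Seller's account: goods 102075.57 + inland to port 1328.73 + export clearance 372.25 + origin terminal 183.48 + freight 4836.26 + insurance 625.81 = 109422.10
Buyer's account: brokerage 335.57 + duty 3741.70 = 4077.27

Seller's account: CNY 109422.10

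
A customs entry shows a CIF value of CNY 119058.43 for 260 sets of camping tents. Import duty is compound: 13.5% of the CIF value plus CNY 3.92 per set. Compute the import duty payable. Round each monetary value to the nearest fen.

Import duty: CNY 17092.09

Ad valorem component: 119058.43 × 13.5% = 16072.89
Specific component: 260 × 3.92 = 1019.20
Import duty = 16072.89 + 1019.20 = 17092.09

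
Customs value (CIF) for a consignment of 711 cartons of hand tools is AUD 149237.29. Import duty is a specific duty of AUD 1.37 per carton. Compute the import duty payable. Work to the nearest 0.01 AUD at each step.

Import duty: AUD 974.07

Import duty = 711 × 1.37 = 974.07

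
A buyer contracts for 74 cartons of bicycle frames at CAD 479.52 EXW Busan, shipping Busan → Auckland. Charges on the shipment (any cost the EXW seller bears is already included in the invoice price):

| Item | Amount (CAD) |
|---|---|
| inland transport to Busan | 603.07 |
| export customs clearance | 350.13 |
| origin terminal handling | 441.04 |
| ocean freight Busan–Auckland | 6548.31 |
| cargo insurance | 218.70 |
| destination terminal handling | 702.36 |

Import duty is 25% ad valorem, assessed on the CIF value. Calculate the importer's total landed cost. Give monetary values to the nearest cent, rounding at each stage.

EXW: the seller makes goods available at their premises; the buyer bears all onward costs.
CIF value = EXW price + inland to port + export clearance + origin terminal + freight + insurance = 479.52 + 603.07 + 350.13 + 441.04 + 6548.31 + 218.70 = 8640.77
Import duty = 8640.77 × 25% = 2160.19
Buyer bears: inland to port 603.07 + export clearance 350.13 + origin terminal 441.04 + freight 6548.31 + insurance 218.70 + destination terminal 702.36 + duty 2160.19 = 11023.80
Landed cost = invoice 479.52 + 11023.80 = 11503.32

Total landed cost: CAD 11503.32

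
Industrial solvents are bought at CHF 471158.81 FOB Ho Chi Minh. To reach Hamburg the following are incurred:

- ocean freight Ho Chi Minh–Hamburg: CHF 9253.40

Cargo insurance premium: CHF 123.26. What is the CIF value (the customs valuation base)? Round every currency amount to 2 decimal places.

CIF value: CHF 480535.47

CIF = FOB price + freight + insurance
CIF = 471158.81 + 9253.40 + 123.26 = 480535.47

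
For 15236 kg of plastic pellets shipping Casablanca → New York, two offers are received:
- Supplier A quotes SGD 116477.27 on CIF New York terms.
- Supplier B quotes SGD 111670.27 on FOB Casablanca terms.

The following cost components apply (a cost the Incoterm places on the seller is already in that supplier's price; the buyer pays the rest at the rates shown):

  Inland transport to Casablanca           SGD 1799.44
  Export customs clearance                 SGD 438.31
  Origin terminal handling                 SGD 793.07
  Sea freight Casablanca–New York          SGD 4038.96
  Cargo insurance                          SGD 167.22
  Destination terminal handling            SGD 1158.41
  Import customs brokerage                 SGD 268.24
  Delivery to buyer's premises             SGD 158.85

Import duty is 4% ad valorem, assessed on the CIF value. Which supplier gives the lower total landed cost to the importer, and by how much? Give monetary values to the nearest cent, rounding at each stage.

Supplier B is cheaper by SGD 624.85

Supplier A (CIF):
The CIF price already equals the CIF value: 116477.27
Import duty = 116477.27 × 4% = 4659.09
Buyer bears (A): 1158.41 + 268.24 + 158.85 = 1585.50
Landed cost (A) = invoice 116477.27 + 1585.50 + duty 4659.09 = 122721.86
Supplier B (FOB):
CIF value = FOB price + freight + insurance = 111670.27 + 4038.96 + 167.22 = 115876.45
Import duty = 115876.45 × 4% = 4635.06
Buyer bears (B): 4038.96 + 167.22 + 1158.41 + 268.24 + 158.85 = 5791.68
Landed cost (B) = invoice 111670.27 + 5791.68 + duty 4635.06 = 122097.01
Difference = |122721.86 − 122097.01| = 624.85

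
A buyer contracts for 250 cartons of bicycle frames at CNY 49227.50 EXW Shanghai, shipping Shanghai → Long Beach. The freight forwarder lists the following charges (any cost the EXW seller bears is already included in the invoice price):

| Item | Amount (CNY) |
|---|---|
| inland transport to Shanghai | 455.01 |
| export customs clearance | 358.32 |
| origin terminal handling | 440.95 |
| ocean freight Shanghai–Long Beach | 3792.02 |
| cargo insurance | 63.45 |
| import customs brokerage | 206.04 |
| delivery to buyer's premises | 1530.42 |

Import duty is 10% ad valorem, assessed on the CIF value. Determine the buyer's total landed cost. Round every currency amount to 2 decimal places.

Total landed cost: CNY 61507.44

EXW: the seller makes goods available at their premises; the buyer bears all onward costs.
CIF value = EXW price + inland to port + export clearance + origin terminal + freight + insurance = 49227.50 + 455.01 + 358.32 + 440.95 + 3792.02 + 63.45 = 54337.25
Import duty = 54337.25 × 10% = 5433.73
Buyer bears: inland to port 455.01 + export clearance 358.32 + origin terminal 440.95 + freight 3792.02 + insurance 63.45 + brokerage 206.04 + delivery 1530.42 + duty 5433.73 = 12279.94
Landed cost = invoice 49227.50 + 12279.94 = 61507.44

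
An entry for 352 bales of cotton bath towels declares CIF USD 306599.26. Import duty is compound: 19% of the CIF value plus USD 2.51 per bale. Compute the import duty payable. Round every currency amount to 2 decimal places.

Ad valorem component: 306599.26 × 19% = 58253.86
Specific component: 352 × 2.51 = 883.52
Import duty = 58253.86 + 883.52 = 59137.38

Import duty: USD 59137.38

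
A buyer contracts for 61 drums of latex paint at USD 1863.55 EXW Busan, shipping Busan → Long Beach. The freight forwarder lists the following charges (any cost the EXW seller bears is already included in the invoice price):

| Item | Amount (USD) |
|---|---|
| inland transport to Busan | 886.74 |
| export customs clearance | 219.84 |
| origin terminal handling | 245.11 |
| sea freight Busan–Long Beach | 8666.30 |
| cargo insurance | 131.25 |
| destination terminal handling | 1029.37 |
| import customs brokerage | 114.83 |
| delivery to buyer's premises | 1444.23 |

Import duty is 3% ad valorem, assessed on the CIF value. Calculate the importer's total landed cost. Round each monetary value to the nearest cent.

EXW: the seller makes goods available at their premises; the buyer bears all onward costs.
CIF value = EXW price + inland to port + export clearance + origin terminal + freight + insurance = 1863.55 + 886.74 + 219.84 + 245.11 + 8666.30 + 131.25 = 12012.79
Import duty = 12012.79 × 3% = 360.38
Buyer bears: inland to port 886.74 + export clearance 219.84 + origin terminal 245.11 + freight 8666.30 + insurance 131.25 + destination terminal 1029.37 + brokerage 114.83 + delivery 1444.23 + duty 360.38 = 13098.05
Landed cost = invoice 1863.55 + 13098.05 = 14961.60

Total landed cost: USD 14961.60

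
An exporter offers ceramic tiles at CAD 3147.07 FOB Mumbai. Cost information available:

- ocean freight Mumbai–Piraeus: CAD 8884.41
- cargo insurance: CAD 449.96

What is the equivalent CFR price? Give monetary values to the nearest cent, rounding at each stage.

CFR price: CAD 12031.48

Not relevant to the conversion: insurance — on the buyer under both terms; not part of either seller's price.
From FOB to CFR, the seller additionally bears: freight.
CFR price = 3147.07 + 8884.41 = 12031.48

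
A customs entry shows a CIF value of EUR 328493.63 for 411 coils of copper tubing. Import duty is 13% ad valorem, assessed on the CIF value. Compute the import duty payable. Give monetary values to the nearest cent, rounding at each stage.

Import duty = 328493.63 × 13% = 42704.17

Import duty: EUR 42704.17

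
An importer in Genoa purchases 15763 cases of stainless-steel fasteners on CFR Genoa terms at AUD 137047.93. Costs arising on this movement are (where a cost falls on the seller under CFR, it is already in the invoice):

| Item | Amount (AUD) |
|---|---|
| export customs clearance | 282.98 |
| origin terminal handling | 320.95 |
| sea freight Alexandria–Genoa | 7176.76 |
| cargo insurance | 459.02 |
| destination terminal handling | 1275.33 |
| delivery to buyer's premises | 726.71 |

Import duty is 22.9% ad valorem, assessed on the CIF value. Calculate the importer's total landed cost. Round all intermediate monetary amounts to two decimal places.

CFR: the seller pays costs through ocean freight to the destination port, but not insurance.
Already in the invoice (seller's account under CFR): export clearance, origin terminal, freight — exclude.
CIF value = CFR price + insurance = 137047.93 + 459.02 = 137506.95
Import duty = 137506.95 × 22.9% = 31489.09
Buyer bears: insurance 459.02 + destination terminal 1275.33 + delivery 726.71 + duty 31489.09 = 33950.15
Landed cost = invoice 137047.93 + 33950.15 = 170998.08

Total landed cost: AUD 170998.08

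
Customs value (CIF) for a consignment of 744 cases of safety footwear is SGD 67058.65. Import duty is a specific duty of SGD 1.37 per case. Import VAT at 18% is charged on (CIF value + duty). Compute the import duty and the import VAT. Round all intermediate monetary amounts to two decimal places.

Import duty: SGD 1019.28; import VAT: SGD 12254.03

Import duty = 744 × 1.37 = 1019.28
VAT base = CIF + duty = 67058.65 + 1019.28 = 68077.93
Import VAT = 68077.93 × 18% = 12254.03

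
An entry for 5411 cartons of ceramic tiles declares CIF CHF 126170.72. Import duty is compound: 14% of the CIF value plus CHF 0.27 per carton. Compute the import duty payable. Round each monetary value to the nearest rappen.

Ad valorem component: 126170.72 × 14% = 17663.90
Specific component: 5411 × 0.27 = 1460.97
Import duty = 17663.90 + 1460.97 = 19124.87

Import duty: CHF 19124.87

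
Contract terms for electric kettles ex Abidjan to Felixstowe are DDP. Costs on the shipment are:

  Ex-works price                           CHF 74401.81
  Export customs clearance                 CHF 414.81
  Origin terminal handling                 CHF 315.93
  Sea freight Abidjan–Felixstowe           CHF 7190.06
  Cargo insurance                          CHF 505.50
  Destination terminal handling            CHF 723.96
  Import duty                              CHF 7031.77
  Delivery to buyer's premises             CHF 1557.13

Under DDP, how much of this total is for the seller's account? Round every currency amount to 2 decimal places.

Seller's account: CHF 92140.97

DDP: the seller bears all costs including import duty.
Seller's account: goods 74401.81 + export clearance 414.81 + origin terminal 315.93 + freight 7190.06 + insurance 505.50 + destination terminal 723.96 + duty 7031.77 + delivery 1557.13 = 92140.97
Buyer's account: 0.00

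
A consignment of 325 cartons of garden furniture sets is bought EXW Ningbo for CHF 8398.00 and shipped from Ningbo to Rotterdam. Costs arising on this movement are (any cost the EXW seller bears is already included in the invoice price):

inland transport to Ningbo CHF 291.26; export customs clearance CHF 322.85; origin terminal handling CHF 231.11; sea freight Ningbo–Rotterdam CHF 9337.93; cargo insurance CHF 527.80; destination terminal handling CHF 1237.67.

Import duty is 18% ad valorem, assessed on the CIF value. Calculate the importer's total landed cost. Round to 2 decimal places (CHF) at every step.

Total landed cost: CHF 23786.23

EXW: the seller makes goods available at their premises; the buyer bears all onward costs.
CIF value = EXW price + inland to port + export clearance + origin terminal + freight + insurance = 8398.00 + 291.26 + 322.85 + 231.11 + 9337.93 + 527.80 = 19108.95
Import duty = 19108.95 × 18% = 3439.61
Buyer bears: inland to port 291.26 + export clearance 322.85 + origin terminal 231.11 + freight 9337.93 + insurance 527.80 + destination terminal 1237.67 + duty 3439.61 = 15388.23
Landed cost = invoice 8398.00 + 15388.23 = 23786.23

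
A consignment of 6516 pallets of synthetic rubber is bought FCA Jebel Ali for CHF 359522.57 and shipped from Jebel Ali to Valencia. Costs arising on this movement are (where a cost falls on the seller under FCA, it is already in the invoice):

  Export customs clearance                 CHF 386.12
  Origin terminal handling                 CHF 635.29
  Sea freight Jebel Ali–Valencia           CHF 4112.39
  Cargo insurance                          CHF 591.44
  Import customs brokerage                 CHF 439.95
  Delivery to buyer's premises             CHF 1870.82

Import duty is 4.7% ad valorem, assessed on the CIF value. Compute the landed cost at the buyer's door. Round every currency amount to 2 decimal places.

Total landed cost: CHF 384320.96

FCA: the seller delivers export-cleared goods to the carrier; the buyer bears costs from that point.
Already in the invoice (seller's account under FCA): export clearance — exclude.
CIF value = FCA price + origin terminal + freight + insurance = 359522.57 + 635.29 + 4112.39 + 591.44 = 364861.69
Import duty = 364861.69 × 4.7% = 17148.50
Buyer bears: origin terminal 635.29 + freight 4112.39 + insurance 591.44 + brokerage 439.95 + delivery 1870.82 + duty 17148.50 = 24798.39
Landed cost = invoice 359522.57 + 24798.39 = 384320.96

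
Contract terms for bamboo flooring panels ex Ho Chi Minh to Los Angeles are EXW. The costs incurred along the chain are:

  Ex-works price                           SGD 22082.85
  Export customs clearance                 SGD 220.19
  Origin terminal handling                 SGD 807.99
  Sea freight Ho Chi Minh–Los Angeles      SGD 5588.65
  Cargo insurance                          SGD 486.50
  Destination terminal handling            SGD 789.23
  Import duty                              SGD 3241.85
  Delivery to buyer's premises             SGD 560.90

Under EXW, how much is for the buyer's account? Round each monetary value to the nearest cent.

Buyer's account: SGD 11695.31

EXW: the seller makes goods available at their premises; the buyer bears all onward costs.
Seller's account: goods 22082.85 = 22082.85
Buyer's account: export clearance 220.19 + origin terminal 807.99 + freight 5588.65 + insurance 486.50 + destination terminal 789.23 + duty 3241.85 + delivery 560.90 = 11695.31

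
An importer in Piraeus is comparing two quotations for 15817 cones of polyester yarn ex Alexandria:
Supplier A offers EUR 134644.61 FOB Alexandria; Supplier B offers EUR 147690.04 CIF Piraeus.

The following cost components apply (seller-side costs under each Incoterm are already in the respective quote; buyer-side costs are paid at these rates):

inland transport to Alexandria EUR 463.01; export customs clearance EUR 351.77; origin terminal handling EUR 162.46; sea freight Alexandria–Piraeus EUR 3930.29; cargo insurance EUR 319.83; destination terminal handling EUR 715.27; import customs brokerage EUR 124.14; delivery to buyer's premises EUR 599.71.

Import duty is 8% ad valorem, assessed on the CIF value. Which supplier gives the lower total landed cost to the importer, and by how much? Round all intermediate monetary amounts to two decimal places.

Supplier A (FOB):
CIF value = FOB price + freight + insurance = 134644.61 + 3930.29 + 319.83 = 138894.73
Import duty = 138894.73 × 8% = 11111.58
Buyer bears (A): 3930.29 + 319.83 + 715.27 + 124.14 + 599.71 = 5689.24
Landed cost (A) = invoice 134644.61 + 5689.24 + duty 11111.58 = 151445.43
Supplier B (CIF):
The CIF price already equals the CIF value: 147690.04
Import duty = 147690.04 × 8% = 11815.20
Buyer bears (B): 715.27 + 124.14 + 599.71 = 1439.12
Landed cost (B) = invoice 147690.04 + 1439.12 + duty 11815.20 = 160944.36
Difference = |151445.43 − 160944.36| = 9498.93

Supplier A is cheaper by EUR 9498.93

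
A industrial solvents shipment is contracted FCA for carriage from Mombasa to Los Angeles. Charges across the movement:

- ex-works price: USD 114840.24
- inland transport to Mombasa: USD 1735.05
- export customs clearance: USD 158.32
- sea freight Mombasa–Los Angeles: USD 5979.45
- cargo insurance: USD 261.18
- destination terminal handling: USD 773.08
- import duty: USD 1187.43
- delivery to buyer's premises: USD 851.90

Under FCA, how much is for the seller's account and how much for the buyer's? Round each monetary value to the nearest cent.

FCA: the seller delivers export-cleared goods to the carrier; the buyer bears costs from that point.
Seller's account: goods 114840.24 + inland to port 1735.05 + export clearance 158.32 = 116733.61
Buyer's account: freight 5979.45 + insurance 261.18 + destination terminal 773.08 + duty 1187.43 + delivery 851.90 = 9053.04

Seller: USD 116733.61; buyer: USD 9053.04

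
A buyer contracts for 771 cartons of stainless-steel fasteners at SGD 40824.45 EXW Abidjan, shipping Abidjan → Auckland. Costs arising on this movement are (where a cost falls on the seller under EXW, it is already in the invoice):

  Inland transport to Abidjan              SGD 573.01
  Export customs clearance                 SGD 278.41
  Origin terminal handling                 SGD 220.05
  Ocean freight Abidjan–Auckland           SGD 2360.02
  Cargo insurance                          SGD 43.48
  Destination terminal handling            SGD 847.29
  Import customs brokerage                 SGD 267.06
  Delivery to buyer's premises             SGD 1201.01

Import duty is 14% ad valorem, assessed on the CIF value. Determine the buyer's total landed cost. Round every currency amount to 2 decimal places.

EXW: the seller makes goods available at their premises; the buyer bears all onward costs.
CIF value = EXW price + inland to port + export clearance + origin terminal + freight + insurance = 40824.45 + 573.01 + 278.41 + 220.05 + 2360.02 + 43.48 = 44299.42
Import duty = 44299.42 × 14% = 6201.92
Buyer bears: inland to port 573.01 + export clearance 278.41 + origin terminal 220.05 + freight 2360.02 + insurance 43.48 + destination terminal 847.29 + brokerage 267.06 + delivery 1201.01 + duty 6201.92 = 11992.25
Landed cost = invoice 40824.45 + 11992.25 = 52816.70

Total landed cost: SGD 52816.70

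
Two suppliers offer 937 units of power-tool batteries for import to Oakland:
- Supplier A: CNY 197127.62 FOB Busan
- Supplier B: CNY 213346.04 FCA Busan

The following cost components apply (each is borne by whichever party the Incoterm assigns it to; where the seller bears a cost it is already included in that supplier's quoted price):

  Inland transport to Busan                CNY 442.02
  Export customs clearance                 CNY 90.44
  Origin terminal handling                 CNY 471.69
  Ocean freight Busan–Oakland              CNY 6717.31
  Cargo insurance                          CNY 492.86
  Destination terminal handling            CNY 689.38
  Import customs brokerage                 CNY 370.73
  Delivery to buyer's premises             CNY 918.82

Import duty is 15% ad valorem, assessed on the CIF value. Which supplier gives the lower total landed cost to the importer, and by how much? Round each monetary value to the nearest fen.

Supplier A is cheaper by CNY 19193.63

Supplier A (FOB):
CIF value = FOB price + freight + insurance = 197127.62 + 6717.31 + 492.86 = 204337.79
Import duty = 204337.79 × 15% = 30650.67
Buyer bears (A): 6717.31 + 492.86 + 689.38 + 370.73 + 918.82 = 9189.10
Landed cost (A) = invoice 197127.62 + 9189.10 + duty 30650.67 = 236967.39
Supplier B (FCA):
CIF value = FCA price + origin terminal + freight + insurance = 213346.04 + 471.69 + 6717.31 + 492.86 = 221027.90
Import duty = 221027.90 × 15% = 33154.19
Buyer bears (B): 471.69 + 6717.31 + 492.86 + 689.38 + 370.73 + 918.82 = 9660.79
Landed cost (B) = invoice 213346.04 + 9660.79 + duty 33154.19 = 256161.02
Difference = |236967.39 − 256161.02| = 19193.63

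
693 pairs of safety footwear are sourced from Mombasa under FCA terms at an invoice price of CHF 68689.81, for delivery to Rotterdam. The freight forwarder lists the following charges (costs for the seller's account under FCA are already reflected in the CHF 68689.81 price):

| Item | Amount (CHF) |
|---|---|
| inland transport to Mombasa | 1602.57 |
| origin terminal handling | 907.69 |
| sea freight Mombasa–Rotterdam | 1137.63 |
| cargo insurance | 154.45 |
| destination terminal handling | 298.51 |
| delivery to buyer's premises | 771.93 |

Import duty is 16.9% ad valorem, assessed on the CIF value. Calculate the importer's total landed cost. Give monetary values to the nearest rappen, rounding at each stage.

Total landed cost: CHF 83940.36

FCA: the seller delivers export-cleared goods to the carrier; the buyer bears costs from that point.
Already in the invoice (seller's account under FCA): inland to port — exclude.
CIF value = FCA price + origin terminal + freight + insurance = 68689.81 + 907.69 + 1137.63 + 154.45 = 70889.58
Import duty = 70889.58 × 16.9% = 11980.34
Buyer bears: origin terminal 907.69 + freight 1137.63 + insurance 154.45 + destination terminal 298.51 + delivery 771.93 + duty 11980.34 = 15250.55
Landed cost = invoice 68689.81 + 15250.55 = 83940.36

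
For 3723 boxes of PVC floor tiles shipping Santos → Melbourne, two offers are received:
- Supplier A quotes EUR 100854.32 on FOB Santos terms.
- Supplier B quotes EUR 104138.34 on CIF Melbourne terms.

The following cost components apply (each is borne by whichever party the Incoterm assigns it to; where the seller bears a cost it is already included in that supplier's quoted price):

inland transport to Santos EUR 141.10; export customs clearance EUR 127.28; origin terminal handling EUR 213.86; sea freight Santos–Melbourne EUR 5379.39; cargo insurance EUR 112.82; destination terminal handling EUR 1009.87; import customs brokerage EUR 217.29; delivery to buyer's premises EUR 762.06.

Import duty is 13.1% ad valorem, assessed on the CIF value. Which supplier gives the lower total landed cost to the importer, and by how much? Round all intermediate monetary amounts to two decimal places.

Supplier B is cheaper by EUR 2497.47

Supplier A (FOB):
CIF value = FOB price + freight + insurance = 100854.32 + 5379.39 + 112.82 = 106346.53
Import duty = 106346.53 × 13.1% = 13931.40
Buyer bears (A): 5379.39 + 112.82 + 1009.87 + 217.29 + 762.06 = 7481.43
Landed cost (A) = invoice 100854.32 + 7481.43 + duty 13931.40 = 122267.15
Supplier B (CIF):
The CIF price already equals the CIF value: 104138.34
Import duty = 104138.34 × 13.1% = 13642.12
Buyer bears (B): 1009.87 + 217.29 + 762.06 = 1989.22
Landed cost (B) = invoice 104138.34 + 1989.22 + duty 13642.12 = 119769.68
Difference = |122267.15 − 119769.68| = 2497.47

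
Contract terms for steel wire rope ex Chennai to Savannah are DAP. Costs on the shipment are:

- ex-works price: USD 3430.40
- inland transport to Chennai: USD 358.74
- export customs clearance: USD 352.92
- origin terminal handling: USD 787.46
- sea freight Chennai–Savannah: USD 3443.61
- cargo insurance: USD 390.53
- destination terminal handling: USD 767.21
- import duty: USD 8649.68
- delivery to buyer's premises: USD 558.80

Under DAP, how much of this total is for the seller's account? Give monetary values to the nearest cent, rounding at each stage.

Seller's account: USD 10089.67

DAP: the seller bears all costs to the named destination except import duty and clearance.
Seller's account: goods 3430.40 + inland to port 358.74 + export clearance 352.92 + origin terminal 787.46 + freight 3443.61 + insurance 390.53 + destination terminal 767.21 + delivery 558.80 = 10089.67
Buyer's account: duty 8649.68 = 8649.68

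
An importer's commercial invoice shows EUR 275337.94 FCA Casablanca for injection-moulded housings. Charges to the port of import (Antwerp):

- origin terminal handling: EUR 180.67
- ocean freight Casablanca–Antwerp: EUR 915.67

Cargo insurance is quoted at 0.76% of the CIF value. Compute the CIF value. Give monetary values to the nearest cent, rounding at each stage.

CIF value: EUR 278551.27

Let C be the CIF value. C = FCA price + pre-shipment costs + freight + 0.76% × C
C − 0.76% × C = 275337.94 + 180.67 + 915.67
0.9924 × C = 276434.28
C = 276434.28 / 0.9924 = 278551.27
Insurance premium = 0.76% × 278551.27 = 2116.99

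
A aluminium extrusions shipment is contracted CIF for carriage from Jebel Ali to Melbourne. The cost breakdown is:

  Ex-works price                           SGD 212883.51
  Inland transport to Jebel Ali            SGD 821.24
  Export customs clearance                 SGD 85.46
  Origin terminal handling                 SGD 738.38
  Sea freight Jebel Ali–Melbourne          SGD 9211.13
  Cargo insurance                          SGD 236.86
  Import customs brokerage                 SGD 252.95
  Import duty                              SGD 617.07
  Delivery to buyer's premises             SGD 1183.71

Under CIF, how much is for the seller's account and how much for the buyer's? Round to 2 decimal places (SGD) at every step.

Seller: SGD 223976.58; buyer: SGD 2053.73

CIF: the seller pays costs through ocean freight and marine insurance to the destination port.
Seller's account: goods 212883.51 + inland to port 821.24 + export clearance 85.46 + origin terminal 738.38 + freight 9211.13 + insurance 236.86 = 223976.58
Buyer's account: brokerage 252.95 + duty 617.07 + delivery 1183.71 = 2053.73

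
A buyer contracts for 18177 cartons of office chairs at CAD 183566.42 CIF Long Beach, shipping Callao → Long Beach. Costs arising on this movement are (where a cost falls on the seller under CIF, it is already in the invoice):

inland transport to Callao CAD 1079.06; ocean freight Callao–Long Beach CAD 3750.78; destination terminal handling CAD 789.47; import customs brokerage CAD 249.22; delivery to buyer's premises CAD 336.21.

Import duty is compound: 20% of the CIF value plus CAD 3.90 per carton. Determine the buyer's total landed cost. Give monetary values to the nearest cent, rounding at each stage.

CIF: the seller pays costs through ocean freight and marine insurance to the destination port.
Already in the invoice (seller's account under CIF): inland to port, freight — exclude.
The CIF price already equals the CIF value: 183566.42
Ad valorem component: 183566.42 × 20% = 36713.28
Specific component: 18177 × 3.90 = 70890.30
Import duty = 36713.28 + 70890.30 = 107603.58
Buyer bears: destination terminal 789.47 + brokerage 249.22 + delivery 336.21 + duty 107603.58 = 108978.48
Landed cost = invoice 183566.42 + 108978.48 = 292544.90

Total landed cost: CAD 292544.90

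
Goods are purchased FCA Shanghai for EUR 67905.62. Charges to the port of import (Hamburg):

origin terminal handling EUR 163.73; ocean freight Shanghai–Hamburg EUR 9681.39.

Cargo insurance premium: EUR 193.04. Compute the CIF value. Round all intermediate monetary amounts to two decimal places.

CIF value: EUR 77943.78

CIF = FCA price + pre-shipment costs + freight + insurance
CIF = 67905.62 + 163.73 + 9681.39 + 193.04 = 77943.78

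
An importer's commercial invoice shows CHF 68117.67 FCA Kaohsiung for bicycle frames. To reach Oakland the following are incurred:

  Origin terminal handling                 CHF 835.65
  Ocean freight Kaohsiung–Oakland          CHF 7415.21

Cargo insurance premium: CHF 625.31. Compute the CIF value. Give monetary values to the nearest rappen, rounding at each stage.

CIF value: CHF 76993.84

CIF = FCA price + pre-shipment costs + freight + insurance
CIF = 68117.67 + 835.65 + 7415.21 + 625.31 = 76993.84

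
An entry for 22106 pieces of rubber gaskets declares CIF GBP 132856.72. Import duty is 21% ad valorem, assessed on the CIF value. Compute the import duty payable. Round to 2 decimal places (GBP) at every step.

Import duty = 132856.72 × 21% = 27899.91

Import duty: GBP 27899.91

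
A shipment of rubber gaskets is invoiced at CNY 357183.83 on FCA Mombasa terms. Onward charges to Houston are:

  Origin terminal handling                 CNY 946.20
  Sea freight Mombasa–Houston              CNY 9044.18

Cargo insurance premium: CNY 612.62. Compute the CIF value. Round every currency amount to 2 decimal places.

CIF value: CNY 367786.83

CIF = FCA price + pre-shipment costs + freight + insurance
CIF = 357183.83 + 946.20 + 9044.18 + 612.62 = 367786.83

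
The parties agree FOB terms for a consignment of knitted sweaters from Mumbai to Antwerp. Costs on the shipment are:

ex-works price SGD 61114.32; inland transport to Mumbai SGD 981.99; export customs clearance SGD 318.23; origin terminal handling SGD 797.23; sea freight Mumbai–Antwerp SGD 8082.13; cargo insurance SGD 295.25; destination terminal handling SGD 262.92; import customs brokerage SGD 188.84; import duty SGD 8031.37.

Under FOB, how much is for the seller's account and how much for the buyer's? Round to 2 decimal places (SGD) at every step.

FOB: the seller bears costs until goods are on board at the origin port; the buyer bears freight, insurance and all costs thereafter.
Seller's account: goods 61114.32 + inland to port 981.99 + export clearance 318.23 + origin terminal 797.23 = 63211.77
Buyer's account: freight 8082.13 + insurance 295.25 + destination terminal 262.92 + brokerage 188.84 + duty 8031.37 = 16860.51

Seller: SGD 63211.77; buyer: SGD 16860.51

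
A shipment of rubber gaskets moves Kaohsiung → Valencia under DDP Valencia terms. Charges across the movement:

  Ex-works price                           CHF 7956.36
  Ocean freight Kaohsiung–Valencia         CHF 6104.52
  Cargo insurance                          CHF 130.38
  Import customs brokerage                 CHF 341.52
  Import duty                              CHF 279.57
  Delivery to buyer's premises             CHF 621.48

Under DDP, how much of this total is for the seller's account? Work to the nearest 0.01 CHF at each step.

Seller's account: CHF 15433.83

DDP: the seller bears all costs including import duty.
Seller's account: goods 7956.36 + freight 6104.52 + insurance 130.38 + brokerage 341.52 + duty 279.57 + delivery 621.48 = 15433.83
Buyer's account: 0.00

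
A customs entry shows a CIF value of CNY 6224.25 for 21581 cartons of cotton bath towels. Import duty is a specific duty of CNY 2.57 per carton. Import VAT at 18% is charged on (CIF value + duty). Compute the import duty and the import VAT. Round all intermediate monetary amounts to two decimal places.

Import duty = 21581 × 2.57 = 55463.17
VAT base = CIF + duty = 6224.25 + 55463.17 = 61687.42
Import VAT = 61687.42 × 18% = 11103.74

Import duty: CNY 55463.17; import VAT: CNY 11103.74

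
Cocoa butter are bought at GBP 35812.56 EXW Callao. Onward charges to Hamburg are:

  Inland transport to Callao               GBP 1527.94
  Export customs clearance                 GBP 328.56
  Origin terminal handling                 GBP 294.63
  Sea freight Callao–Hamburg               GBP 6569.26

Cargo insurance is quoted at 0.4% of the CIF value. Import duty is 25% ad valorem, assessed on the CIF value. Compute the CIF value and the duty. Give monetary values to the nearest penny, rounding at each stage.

CIF value: GBP 44711.80; import duty: GBP 11177.95

Let C be the CIF value. C = EXW price + pre-shipment costs + freight + 0.4% × C
C − 0.4% × C = 35812.56 + 1527.94 + 328.56 + 294.63 + 6569.26
0.996 × C = 44532.95
C = 44532.95 / 0.996 = 44711.80
Insurance premium = 0.4% × 44711.80 = 178.85
Import duty = 44711.80 × 25% = 11177.95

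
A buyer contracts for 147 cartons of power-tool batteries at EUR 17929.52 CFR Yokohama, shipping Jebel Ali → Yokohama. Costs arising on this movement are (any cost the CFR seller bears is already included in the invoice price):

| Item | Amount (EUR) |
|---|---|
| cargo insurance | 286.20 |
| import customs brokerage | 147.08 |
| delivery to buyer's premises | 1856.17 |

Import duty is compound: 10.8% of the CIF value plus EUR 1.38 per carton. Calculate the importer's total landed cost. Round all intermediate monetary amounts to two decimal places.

Total landed cost: EUR 22389.13

CFR: the seller pays costs through ocean freight to the destination port, but not insurance.
CIF value = CFR price + insurance = 17929.52 + 286.20 = 18215.72
Ad valorem component: 18215.72 × 10.8% = 1967.30
Specific component: 147 × 1.38 = 202.86
Import duty = 1967.30 + 202.86 = 2170.16
Buyer bears: insurance 286.20 + brokerage 147.08 + delivery 1856.17 + duty 2170.16 = 4459.61
Landed cost = invoice 17929.52 + 4459.61 = 22389.13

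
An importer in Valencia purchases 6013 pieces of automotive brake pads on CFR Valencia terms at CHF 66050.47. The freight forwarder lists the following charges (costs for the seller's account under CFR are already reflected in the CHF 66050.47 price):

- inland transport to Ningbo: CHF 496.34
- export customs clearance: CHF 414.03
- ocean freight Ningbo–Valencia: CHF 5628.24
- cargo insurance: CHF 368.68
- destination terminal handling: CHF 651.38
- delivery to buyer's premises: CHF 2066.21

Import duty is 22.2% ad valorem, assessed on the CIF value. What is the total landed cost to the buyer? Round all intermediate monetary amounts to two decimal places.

Total landed cost: CHF 83881.79

CFR: the seller pays costs through ocean freight to the destination port, but not insurance.
Already in the invoice (seller's account under CFR): inland to port, export clearance, freight — exclude.
CIF value = CFR price + insurance = 66050.47 + 368.68 = 66419.15
Import duty = 66419.15 × 22.2% = 14745.05
Buyer bears: insurance 368.68 + destination terminal 651.38 + delivery 2066.21 + duty 14745.05 = 17831.32
Landed cost = invoice 66050.47 + 17831.32 = 83881.79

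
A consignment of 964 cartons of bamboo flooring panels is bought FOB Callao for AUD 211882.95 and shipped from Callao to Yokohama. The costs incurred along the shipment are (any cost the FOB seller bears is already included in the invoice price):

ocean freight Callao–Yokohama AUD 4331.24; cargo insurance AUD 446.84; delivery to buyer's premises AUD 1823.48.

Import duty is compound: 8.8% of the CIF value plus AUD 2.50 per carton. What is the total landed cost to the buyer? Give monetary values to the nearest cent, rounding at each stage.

Total landed cost: AUD 239960.68

FOB: the seller bears costs until goods are on board at the origin port; the buyer bears freight, insurance and all costs thereafter.
CIF value = FOB price + freight + insurance = 211882.95 + 4331.24 + 446.84 = 216661.03
Ad valorem component: 216661.03 × 8.8% = 19066.17
Specific component: 964 × 2.50 = 2410.00
Import duty = 19066.17 + 2410.00 = 21476.17
Buyer bears: freight 4331.24 + insurance 446.84 + delivery 1823.48 + duty 21476.17 = 28077.73
Landed cost = invoice 211882.95 + 28077.73 = 239960.68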